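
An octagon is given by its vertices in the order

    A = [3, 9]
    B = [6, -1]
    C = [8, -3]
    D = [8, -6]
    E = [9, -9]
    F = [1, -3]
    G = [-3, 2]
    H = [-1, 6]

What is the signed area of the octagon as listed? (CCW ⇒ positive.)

Apply the surveyor's formula: 2A = Σ (x_i·y_{i+1} − x_{i+1}·y_i), indices taken mod 8.
Σ = (-57) + (-10) + (-24) + (-18) + (-18) + (-7) + (-16) + (-27) = -177
Signed area = Σ/2 = -88.5 (negative ⇒ clockwise traversal).

-88.5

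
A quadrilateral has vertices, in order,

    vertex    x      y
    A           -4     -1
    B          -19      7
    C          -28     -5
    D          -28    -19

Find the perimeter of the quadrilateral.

76

|AB| = √((-15)² + (8)²) = √289 = 17
|BC| = √((-9)² + (-12)²) = √225 = 15
|CD| = √((0)² + (-14)²) = √196 = 14
|DA| = √((24)² + (18)²) = √900 = 30
Perimeter = 17 + 15 + 14 + 30 = 76.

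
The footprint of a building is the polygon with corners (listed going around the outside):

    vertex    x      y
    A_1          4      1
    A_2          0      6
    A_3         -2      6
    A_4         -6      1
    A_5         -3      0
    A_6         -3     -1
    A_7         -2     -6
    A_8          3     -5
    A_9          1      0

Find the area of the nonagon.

Apply the shoelace formula: 2A = Σ (x_i·y_{i+1} − x_{i+1}·y_i), indices taken mod 9.
Σ = (24) + (12) + (34) + (3) + (3) + (16) + (28) + (5) + (1) = 126
Area = |Σ|/2 = 63.

63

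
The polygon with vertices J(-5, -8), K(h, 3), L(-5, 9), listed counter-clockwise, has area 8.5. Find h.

-4

Write out the shoelace sum; only the two edges meeting at K involve h:
2·Area = [((-5)·3 − h·(-8)) + (h·9 − (-5)·3)] + 85
       = 17·h + 85 = 17
⇒ h = -4.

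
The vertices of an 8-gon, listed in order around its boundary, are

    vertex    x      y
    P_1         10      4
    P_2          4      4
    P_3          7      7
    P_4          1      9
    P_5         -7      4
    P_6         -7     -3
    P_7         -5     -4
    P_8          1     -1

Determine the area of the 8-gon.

116

Apply the surveyor's formula: 2A = Σ (x_i·y_{i+1} − x_{i+1}·y_i), indices taken mod 8.
Σ = (24) + (0) + (56) + (67) + (49) + (13) + (9) + (14) = 232
Area = |Σ|/2 = 116.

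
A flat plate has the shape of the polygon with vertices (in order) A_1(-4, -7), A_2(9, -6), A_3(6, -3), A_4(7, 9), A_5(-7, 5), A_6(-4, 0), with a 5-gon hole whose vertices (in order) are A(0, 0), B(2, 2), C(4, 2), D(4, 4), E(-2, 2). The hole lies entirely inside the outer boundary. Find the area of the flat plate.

148.5

Outer boundary:
Cross-terms: 87, 9, 75, 98, 20, 28  ⇒  Σ = 317
Area = |Σ|/2 = 158.5.
Hole:
Apply the surveyor's formula: 2A = Σ (x_i·y_{i+1} − x_{i+1}·y_i), indices taken mod 5.
A→B: (0)(2) − (2)(0) = 0
B→C: (2)(2) − (4)(2) = -4
C→D: (4)(4) − (4)(2) = 8
D→E: (4)(2) − (-2)(4) = 16
E→A: (-2)(0) − (0)(2) = 0
Σ = 20
Area = |Σ|/2 = 10.
Net area = 158.5 − 10 = 148.5.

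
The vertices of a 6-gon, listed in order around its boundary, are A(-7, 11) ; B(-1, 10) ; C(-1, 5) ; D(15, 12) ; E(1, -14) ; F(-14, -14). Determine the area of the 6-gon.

Apply Gauss's area formula: 2A = Σ (x_i·y_{i+1} − x_{i+1}·y_i), indices taken mod 6.
A→B: (-7)(10) − (-1)(11) = -59
B→C: (-1)(5) − (-1)(10) = 5
C→D: (-1)(12) − (15)(5) = -87
D→E: (15)(-14) − (1)(12) = -222
E→F: (1)(-14) − (-14)(-14) = -210
F→A: (-14)(11) − (-7)(-14) = -252
Σ = -825
Area = |Σ|/2 = 412.5.

412.5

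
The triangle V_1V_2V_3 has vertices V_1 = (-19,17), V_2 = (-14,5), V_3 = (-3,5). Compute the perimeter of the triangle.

|V_1V_2| = √((5)² + (-12)²) = √169 = 13
|V_2V_3| = √((11)² + (0)²) = √121 = 11
|V_3V_1| = √((-16)² + (12)²) = √400 = 20
Perimeter = 13 + 11 + 20 = 44.

44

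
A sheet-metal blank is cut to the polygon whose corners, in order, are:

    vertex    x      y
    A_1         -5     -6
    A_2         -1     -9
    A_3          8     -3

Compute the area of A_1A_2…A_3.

25.5

Apply the shoelace (surveyor's) formula: 2A = Σ (x_i·y_{i+1} − x_{i+1}·y_i), indices taken mod 3.
Σ = (39) + (75) + (-63) = 51
Area = |Σ|/2 = 25.5.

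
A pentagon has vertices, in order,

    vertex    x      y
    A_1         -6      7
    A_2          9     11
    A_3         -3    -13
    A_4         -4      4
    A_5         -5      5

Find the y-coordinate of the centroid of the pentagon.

Apply the shoelace formula. First the cross-terms c_i = x_i·y_{i+1} − x_{i+1}·y_i:
  -129, -84, -64, 0, -5  ⇒  2A = -282, A = -141.
Then Σ (y_i + y_{i+1})·c_i = -1638, so ȳ = -1638 / (6·(-141)) = 91/47.

91/47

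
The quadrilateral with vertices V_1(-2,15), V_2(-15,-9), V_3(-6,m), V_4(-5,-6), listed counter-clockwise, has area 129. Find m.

The doubled signed area Σ (x_i y_{i+1} − x_{i+1} y_i) is linear in m.
With m=0 it equals 138; the coefficient of m is -10 (from the two edges through V_3).
So -10·m + 138 = 2·129 = 258 ⇒ m = -12.

-12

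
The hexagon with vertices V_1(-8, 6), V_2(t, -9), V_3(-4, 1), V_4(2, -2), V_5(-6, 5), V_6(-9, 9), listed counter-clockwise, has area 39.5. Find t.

Write out the shoelace sum; only the two edges meeting at V_2 involve t:
2·Area = [((-8)·(-9) − t·6) + (t·1 − (-4)·(-9))] + 13
       = -5·t + 49 = 79
⇒ t = -6.

-6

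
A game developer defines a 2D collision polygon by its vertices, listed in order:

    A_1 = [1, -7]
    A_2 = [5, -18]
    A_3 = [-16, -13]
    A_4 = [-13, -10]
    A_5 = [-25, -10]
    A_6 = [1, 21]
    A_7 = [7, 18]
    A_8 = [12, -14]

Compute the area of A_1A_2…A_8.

746.5

Apply the surveyor's formula: 2A = Σ (x_i·y_{i+1} − x_{i+1}·y_i), indices taken mod 8.
Σ = (17) + (-353) + (-9) + (-120) + (-515) + (-129) + (-314) + (-70) = -1493
Area = |Σ|/2 = 746.5.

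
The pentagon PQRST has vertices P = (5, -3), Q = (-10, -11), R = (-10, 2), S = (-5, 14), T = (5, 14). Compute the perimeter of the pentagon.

|PQ| = √((-15)² + (-8)²) = √289 = 17
|QR| = √((0)² + (13)²) = √169 = 13
|RS| = √((5)² + (12)²) = √169 = 13
|ST| = √((10)² + (0)²) = √100 = 10
|TP| = √((0)² + (-17)²) = √289 = 17
Perimeter = 17 + 13 + 13 + 10 + 17 = 70.

70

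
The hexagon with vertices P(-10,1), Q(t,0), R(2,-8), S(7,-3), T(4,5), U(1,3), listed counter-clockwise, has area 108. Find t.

-9

The doubled signed area Σ (x_i y_{i+1} − x_{i+1} y_i) is linear in t.
With t=0 it equals 135; the coefficient of t is -9 (from the two edges through Q).
So -9·t + 135 = 2·108 = 216 ⇒ t = -9.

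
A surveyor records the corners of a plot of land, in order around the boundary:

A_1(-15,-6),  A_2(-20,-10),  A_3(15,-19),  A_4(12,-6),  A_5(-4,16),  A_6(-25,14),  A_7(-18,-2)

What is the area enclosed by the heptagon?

795

Apply the shoelace formula: 2A = Σ (x_i·y_{i+1} − x_{i+1}·y_i), indices taken mod 7.
Σ = (30) + (530) + (138) + (168) + (344) + (302) + (78) = 1590
Area = |Σ|/2 = 795.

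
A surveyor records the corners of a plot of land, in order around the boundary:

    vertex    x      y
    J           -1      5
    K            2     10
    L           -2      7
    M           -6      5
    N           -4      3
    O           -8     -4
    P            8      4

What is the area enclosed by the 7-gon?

Apply the surveyor's formula: 2A = Σ (x_i·y_{i+1} − x_{i+1}·y_i), indices taken mod 7.
Σ = (-20) + (34) + (32) + (2) + (40) + (0) + (44) = 132
Area = |Σ|/2 = 66.

66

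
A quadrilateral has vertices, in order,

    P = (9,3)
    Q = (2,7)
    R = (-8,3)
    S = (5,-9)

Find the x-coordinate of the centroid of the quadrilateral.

Apply the shoelace formula. First the cross-terms c_i = x_i·y_{i+1} − x_{i+1}·y_i:
  57, 62, 57, 96  ⇒  2A = 272, A = 136.
Then Σ (x_i + x_{i+1})·c_i = 1428, so x̄ = 1428 / (6·136) = 1.75.

1.75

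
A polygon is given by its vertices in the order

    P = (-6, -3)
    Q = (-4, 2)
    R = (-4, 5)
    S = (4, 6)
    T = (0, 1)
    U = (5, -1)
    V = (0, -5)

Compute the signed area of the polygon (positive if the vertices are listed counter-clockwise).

-68

Apply the shoelace formula: 2A = Σ (x_i·y_{i+1} − x_{i+1}·y_i), indices taken mod 7.
Cross-terms: -24, -12, -44, 4, -5, -25, -30  ⇒  Σ = -136
Signed area = Σ/2 = -68 (negative ⇒ clockwise traversal).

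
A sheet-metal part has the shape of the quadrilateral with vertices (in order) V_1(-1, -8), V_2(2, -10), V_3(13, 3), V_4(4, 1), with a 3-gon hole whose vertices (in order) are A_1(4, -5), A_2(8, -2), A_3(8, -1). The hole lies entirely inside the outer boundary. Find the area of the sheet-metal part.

Outer boundary:
Apply Gauss's area formula: 2A = Σ (x_i·y_{i+1} − x_{i+1}·y_i), indices taken mod 4.
Cross-terms: 26, 136, 1, -31  ⇒  Σ = 132
Area = |Σ|/2 = 66.
Hole:
Σ = (32) + (8) + (-36) = 4
Area = |Σ|/2 = 2.
Net area = 66 − 2 = 64.

64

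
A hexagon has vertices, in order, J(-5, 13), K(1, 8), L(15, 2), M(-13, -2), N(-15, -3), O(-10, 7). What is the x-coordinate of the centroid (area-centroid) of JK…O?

Apply the surveyor's formula. First the cross-terms c_i = x_i·y_{i+1} − x_{i+1}·y_i:
  -53, -118, -4, 9, -135, -95  ⇒  2A = -396, A = -198.
Then Σ (x_i + x_{i+1})·c_i = 2864, so x̄ = 2864 / (6·(-198)) = -716/297.

-716/297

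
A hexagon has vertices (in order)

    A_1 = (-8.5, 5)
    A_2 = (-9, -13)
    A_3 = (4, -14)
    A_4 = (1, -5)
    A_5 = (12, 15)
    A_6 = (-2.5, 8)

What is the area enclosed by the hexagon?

Apply the surveyor's formula: 2A = Σ (x_i·y_{i+1} − x_{i+1}·y_i), indices taken mod 6.
Cross-terms: 155.5, 178, -6, 75, 133.5, 55.5  ⇒  Σ = 591.5
Area = |Σ|/2 = 295.75.

295.75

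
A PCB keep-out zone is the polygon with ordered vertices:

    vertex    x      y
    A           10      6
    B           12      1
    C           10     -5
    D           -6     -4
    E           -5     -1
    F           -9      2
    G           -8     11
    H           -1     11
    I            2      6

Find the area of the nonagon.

235.5

Apply the surveyor's formula: 2A = Σ (x_i·y_{i+1} − x_{i+1}·y_i), indices taken mod 9.
Σ = (-62) + (-70) + (-70) + (-14) + (-19) + (-83) + (-77) + (-28) + (-48) = -471
Area = |Σ|/2 = 235.5.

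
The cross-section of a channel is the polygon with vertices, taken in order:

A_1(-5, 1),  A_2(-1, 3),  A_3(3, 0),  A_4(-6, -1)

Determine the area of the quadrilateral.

A_1→A_2: (-5)(3) − (-1)(1) = -14
A_2→A_3: (-1)(0) − (3)(3) = -9
A_3→A_4: (3)(-1) − (-6)(0) = -3
A_4→A_1: (-6)(1) − (-5)(-1) = -11
Σ = -37
Area = |Σ|/2 = 18.5.

18.5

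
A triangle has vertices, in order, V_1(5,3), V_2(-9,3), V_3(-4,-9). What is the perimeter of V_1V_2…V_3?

42

|V_1V_2| = √((-14)² + (0)²) = √196 = 14
|V_2V_3| = √((5)² + (-12)²) = √169 = 13
|V_3V_1| = √((9)² + (12)²) = √225 = 15
Perimeter = 14 + 13 + 15 = 42.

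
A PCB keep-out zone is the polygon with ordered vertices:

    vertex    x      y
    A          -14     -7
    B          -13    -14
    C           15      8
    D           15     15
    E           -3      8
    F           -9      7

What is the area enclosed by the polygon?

346.5

Σ = (105) + (106) + (105) + (165) + (51) + (161) = 693
Area = |Σ|/2 = 346.5.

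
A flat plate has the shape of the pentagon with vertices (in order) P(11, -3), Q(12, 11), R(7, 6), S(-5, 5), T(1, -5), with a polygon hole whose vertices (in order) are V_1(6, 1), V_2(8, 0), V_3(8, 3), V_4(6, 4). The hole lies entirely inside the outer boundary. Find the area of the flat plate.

138.5

Outer boundary:
Apply Gauss's area formula: 2A = Σ (x_i·y_{i+1} − x_{i+1}·y_i), indices taken mod 5.
Σ = (157) + (-5) + (65) + (20) + (52) = 289
Area = |Σ|/2 = 144.5.
Hole:
V_1→V_2: (6)(0) − (8)(1) = -8
V_2→V_3: (8)(3) − (8)(0) = 24
V_3→V_4: (8)(4) − (6)(3) = 14
V_4→V_1: (6)(1) − (6)(4) = -18
Σ = 12
Area = |Σ|/2 = 6.
Net area = 144.5 − 6 = 138.5.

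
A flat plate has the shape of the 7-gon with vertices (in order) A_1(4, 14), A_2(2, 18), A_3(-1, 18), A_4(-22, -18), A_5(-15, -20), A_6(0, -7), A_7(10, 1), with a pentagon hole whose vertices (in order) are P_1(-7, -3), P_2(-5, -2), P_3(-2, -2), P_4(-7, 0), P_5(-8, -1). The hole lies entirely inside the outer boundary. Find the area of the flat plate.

Outer boundary:
Apply the surveyor's formula: 2A = Σ (x_i·y_{i+1} − x_{i+1}·y_i), indices taken mod 7.
Σ = (44) + (54) + (414) + (170) + (105) + (70) + (136) = 993
Area = |Σ|/2 = 496.5.
Hole:
Apply Gauss's area formula: 2A = Σ (x_i·y_{i+1} − x_{i+1}·y_i), indices taken mod 5.
Σ = (-1) + (6) + (-14) + (7) + (17) = 15
Area = |Σ|/2 = 7.5.
Net area = 496.5 − 7.5 = 489.

489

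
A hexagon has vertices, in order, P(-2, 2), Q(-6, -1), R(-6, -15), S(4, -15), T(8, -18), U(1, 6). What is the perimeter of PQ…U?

|PQ| = √((-4)² + (-3)²) = √25 = 5
|QR| = √((0)² + (-14)²) = √196 = 14
|RS| = √((10)² + (0)²) = √100 = 10
|ST| = √((4)² + (-3)²) = √25 = 5
|TU| = √((-7)² + (24)²) = √625 = 25
|UP| = √((-3)² + (-4)²) = √25 = 5
Perimeter = 5 + 14 + 10 + 5 + 25 + 5 = 64.

64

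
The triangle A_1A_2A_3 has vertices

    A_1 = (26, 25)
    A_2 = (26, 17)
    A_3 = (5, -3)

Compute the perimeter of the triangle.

|A_1A_2| = √((0)² + (-8)²) = √64 = 8
|A_2A_3| = √((-21)² + (-20)²) = √841 = 29
|A_3A_1| = √((21)² + (28)²) = √1225 = 35
Perimeter = 8 + 29 + 35 = 72.

72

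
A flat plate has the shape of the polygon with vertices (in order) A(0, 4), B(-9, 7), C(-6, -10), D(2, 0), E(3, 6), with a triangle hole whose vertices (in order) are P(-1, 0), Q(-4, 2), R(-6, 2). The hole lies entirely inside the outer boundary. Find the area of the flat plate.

Outer boundary:
Cross-terms: 36, 132, 20, 12, 12  ⇒  Σ = 212
Area = |Σ|/2 = 106.
Hole:
Apply Gauss's area formula: 2A = Σ (x_i·y_{i+1} − x_{i+1}·y_i), indices taken mod 3.
Σ = (-2) + (4) + (2) = 4
Area = |Σ|/2 = 2.
Net area = 106 − 2 = 104.

104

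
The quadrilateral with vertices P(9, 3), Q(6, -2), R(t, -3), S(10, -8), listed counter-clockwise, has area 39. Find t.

The doubled signed area Σ (x_i y_{i+1} − x_{i+1} y_i) is linear in t.
With t=0 it equals 78; the coefficient of t is -6 (from the two edges through R).
So -6·t + 78 = 2·39 = 78 ⇒ t = 0.

0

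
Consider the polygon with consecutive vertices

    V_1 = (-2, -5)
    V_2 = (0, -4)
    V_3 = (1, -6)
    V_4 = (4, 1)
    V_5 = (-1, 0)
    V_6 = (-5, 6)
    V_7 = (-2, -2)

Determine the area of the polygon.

30

Apply the shoelace (surveyor's) formula: 2A = Σ (x_i·y_{i+1} − x_{i+1}·y_i), indices taken mod 7.
Cross-terms: 8, 4, 25, 1, -6, 22, 6  ⇒  Σ = 60
Area = |Σ|/2 = 30.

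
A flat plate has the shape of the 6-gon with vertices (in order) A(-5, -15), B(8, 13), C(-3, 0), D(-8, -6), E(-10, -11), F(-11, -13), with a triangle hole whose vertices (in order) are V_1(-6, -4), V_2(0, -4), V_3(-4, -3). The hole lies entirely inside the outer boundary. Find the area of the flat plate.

Outer boundary:
Σ = (55) + (39) + (18) + (28) + (9) + (100) = 249
Area = |Σ|/2 = 124.5.
Hole:
Apply the shoelace formula: 2A = Σ (x_i·y_{i+1} − x_{i+1}·y_i), indices taken mod 3.
Σ = (24) + (-16) + (-2) = 6
Area = |Σ|/2 = 3.
Net area = 124.5 − 3 = 121.5.

121.5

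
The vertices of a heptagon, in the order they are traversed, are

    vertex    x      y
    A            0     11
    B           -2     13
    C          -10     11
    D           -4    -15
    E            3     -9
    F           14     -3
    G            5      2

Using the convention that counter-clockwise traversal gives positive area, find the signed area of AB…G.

310

Apply Gauss's area formula: 2A = Σ (x_i·y_{i+1} − x_{i+1}·y_i), indices taken mod 7.
Σ = (22) + (108) + (194) + (81) + (117) + (43) + (55) = 620
Signed area = Σ/2 = 310 (positive ⇒ counter-clockwise traversal).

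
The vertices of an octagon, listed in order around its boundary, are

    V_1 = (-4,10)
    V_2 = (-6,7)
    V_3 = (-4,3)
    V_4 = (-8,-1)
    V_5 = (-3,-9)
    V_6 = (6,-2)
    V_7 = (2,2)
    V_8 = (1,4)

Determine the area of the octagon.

123.5

Apply the shoelace formula: 2A = Σ (x_i·y_{i+1} − x_{i+1}·y_i), indices taken mod 8.
Σ = (32) + (10) + (28) + (69) + (60) + (16) + (6) + (26) = 247
Area = |Σ|/2 = 123.5.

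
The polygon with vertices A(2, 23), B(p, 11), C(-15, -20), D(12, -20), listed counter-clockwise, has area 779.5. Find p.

-12

Write out the shoelace sum; only the two edges meeting at B involve p:
2·Area = [(2·11 − p·23) + (p·(-20) − (-15)·11)] + 856
       = -43·p + 1043 = 1559
⇒ p = -12.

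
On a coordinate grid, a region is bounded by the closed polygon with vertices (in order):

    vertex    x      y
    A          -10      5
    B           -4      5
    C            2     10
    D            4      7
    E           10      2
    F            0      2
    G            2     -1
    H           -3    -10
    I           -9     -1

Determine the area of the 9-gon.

A→B: (-10)(5) − (-4)(5) = -30
B→C: (-4)(10) − (2)(5) = -50
C→D: (2)(7) − (4)(10) = -26
D→E: (4)(2) − (10)(7) = -62
E→F: (10)(2) − (0)(2) = 20
F→G: (0)(-1) − (2)(2) = -4
G→H: (2)(-10) − (-3)(-1) = -23
H→I: (-3)(-1) − (-9)(-10) = -87
I→A: (-9)(5) − (-10)(-1) = -55
Σ = -317
Area = |Σ|/2 = 158.5.

158.5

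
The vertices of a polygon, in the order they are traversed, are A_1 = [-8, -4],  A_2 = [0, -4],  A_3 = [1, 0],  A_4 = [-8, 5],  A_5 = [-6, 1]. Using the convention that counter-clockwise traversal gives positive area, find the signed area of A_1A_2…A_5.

Apply the shoelace formula: 2A = Σ (x_i·y_{i+1} − x_{i+1}·y_i), indices taken mod 5.
Σ = (32) + (4) + (5) + (22) + (32) = 95
Signed area = Σ/2 = 47.5 (positive ⇒ counter-clockwise traversal).

47.5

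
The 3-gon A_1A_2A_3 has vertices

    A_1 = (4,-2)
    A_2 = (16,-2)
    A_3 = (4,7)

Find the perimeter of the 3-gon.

|A_1A_2| = √((12)² + (0)²) = √144 = 12
|A_2A_3| = √((-12)² + (9)²) = √225 = 15
|A_3A_1| = √((0)² + (-9)²) = √81 = 9
Perimeter = 12 + 15 + 9 = 36.

36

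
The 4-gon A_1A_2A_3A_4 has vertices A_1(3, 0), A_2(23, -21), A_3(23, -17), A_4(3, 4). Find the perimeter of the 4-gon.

|A_1A_2| = √((20)² + (-21)²) = √841 = 29
|A_2A_3| = √((0)² + (4)²) = √16 = 4
|A_3A_4| = √((-20)² + (21)²) = √841 = 29
|A_4A_1| = √((0)² + (-4)²) = √16 = 4
Perimeter = 29 + 4 + 29 + 4 = 66.

66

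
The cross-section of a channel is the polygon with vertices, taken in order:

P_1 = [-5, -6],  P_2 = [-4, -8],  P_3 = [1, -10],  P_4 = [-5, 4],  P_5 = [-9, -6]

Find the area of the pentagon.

54

Apply Gauss's area formula: 2A = Σ (x_i·y_{i+1} − x_{i+1}·y_i), indices taken mod 5.
P_1→P_2: (-5)(-8) − (-4)(-6) = 16
P_2→P_3: (-4)(-10) − (1)(-8) = 48
P_3→P_4: (1)(4) − (-5)(-10) = -46
P_4→P_5: (-5)(-6) − (-9)(4) = 66
P_5→P_1: (-9)(-6) − (-5)(-6) = 24
Σ = 108
Area = |Σ|/2 = 54.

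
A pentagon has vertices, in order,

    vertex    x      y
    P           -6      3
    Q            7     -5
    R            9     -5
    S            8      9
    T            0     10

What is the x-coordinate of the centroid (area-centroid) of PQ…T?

179/60

Apply the shoelace (surveyor's) formula. First the cross-terms c_i = x_i·y_{i+1} − x_{i+1}·y_i:
  9, 10, 121, 80, 60  ⇒  2A = 280, A = 140.
Then Σ (x_i + x_{i+1})·c_i = 2506, so x̄ = 2506 / (6·140) = 179/60.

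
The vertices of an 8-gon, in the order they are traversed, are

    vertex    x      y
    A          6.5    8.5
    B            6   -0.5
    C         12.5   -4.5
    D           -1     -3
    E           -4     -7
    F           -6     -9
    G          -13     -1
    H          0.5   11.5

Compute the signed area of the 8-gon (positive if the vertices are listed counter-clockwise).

Apply the surveyor's formula: 2A = Σ (x_i·y_{i+1} − x_{i+1}·y_i), indices taken mod 8.
A→B: (6.5)(-0.5) − (6)(8.5) = -54.25
B→C: (6)(-4.5) − (12.5)(-0.5) = -20.75
C→D: (12.5)(-3) − (-1)(-4.5) = -42
D→E: (-1)(-7) − (-4)(-3) = -5
E→F: (-4)(-9) − (-6)(-7) = -6
F→G: (-6)(-1) − (-13)(-9) = -111
G→H: (-13)(11.5) − (0.5)(-1) = -149
H→A: (0.5)(8.5) − (6.5)(11.5) = -70.5
Σ = -458.5
Signed area = Σ/2 = -229.25 (negative ⇒ clockwise traversal).

-229.25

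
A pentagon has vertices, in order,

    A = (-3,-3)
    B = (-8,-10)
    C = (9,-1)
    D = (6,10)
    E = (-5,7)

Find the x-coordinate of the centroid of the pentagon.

319/246

Apply the surveyor's formula. First the cross-terms c_i = x_i·y_{i+1} − x_{i+1}·y_i:
  6, 98, 96, 92, 36  ⇒  2A = 328, A = 164.
Then Σ (x_i + x_{i+1})·c_i = 1276, so x̄ = 1276 / (6·164) = 319/246.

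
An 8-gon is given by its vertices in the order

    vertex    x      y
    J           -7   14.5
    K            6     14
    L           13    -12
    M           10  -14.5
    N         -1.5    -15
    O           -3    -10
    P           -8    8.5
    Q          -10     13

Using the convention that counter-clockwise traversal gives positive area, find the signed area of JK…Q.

-443.875

Σ = (-185) + (-254) + (-68.5) + (-171.75) + (-30) + (-105.5) + (-19) + (-54) = -887.75
Signed area = Σ/2 = -443.875 (negative ⇒ clockwise traversal).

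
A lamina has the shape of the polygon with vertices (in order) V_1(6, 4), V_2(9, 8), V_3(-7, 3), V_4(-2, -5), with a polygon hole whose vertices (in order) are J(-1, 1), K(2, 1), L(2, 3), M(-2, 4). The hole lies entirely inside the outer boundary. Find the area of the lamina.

Outer boundary:
Apply the shoelace (surveyor's) formula: 2A = Σ (x_i·y_{i+1} − x_{i+1}·y_i), indices taken mod 4.
Σ = (12) + (83) + (41) + (22) = 158
Area = |Σ|/2 = 79.
Hole:
Apply the surveyor's formula: 2A = Σ (x_i·y_{i+1} − x_{i+1}·y_i), indices taken mod 4.
J→K: (-1)(1) − (2)(1) = -3
K→L: (2)(3) − (2)(1) = 4
L→M: (2)(4) − (-2)(3) = 14
M→J: (-2)(1) − (-1)(4) = 2
Σ = 17
Area = |Σ|/2 = 8.5.
Net area = 79 − 8.5 = 70.5.

70.5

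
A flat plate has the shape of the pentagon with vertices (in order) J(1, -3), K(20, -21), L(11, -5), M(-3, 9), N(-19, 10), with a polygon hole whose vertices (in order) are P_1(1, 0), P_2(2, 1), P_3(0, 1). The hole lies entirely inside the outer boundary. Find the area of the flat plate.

Outer boundary:
Σ = (39) + (131) + (84) + (141) + (47) = 442
Area = |Σ|/2 = 221.
Hole:
Apply the surveyor's formula: 2A = Σ (x_i·y_{i+1} − x_{i+1}·y_i), indices taken mod 3.
Σ = (1) + (2) + (-1) = 2
Area = |Σ|/2 = 1.
Net area = 221 − 1 = 220.

220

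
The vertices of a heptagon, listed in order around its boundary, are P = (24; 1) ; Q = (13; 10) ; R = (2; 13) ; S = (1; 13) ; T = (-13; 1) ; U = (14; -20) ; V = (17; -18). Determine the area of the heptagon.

671

Apply Gauss's area formula: 2A = Σ (x_i·y_{i+1} − x_{i+1}·y_i), indices taken mod 7.
Σ = (227) + (149) + (13) + (170) + (246) + (88) + (449) = 1342
Area = |Σ|/2 = 671.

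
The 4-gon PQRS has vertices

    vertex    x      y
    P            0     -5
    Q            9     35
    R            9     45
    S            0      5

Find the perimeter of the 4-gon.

|PQ| = √((9)² + (40)²) = √1681 = 41
|QR| = √((0)² + (10)²) = √100 = 10
|RS| = √((-9)² + (-40)²) = √1681 = 41
|SP| = √((0)² + (-10)²) = √100 = 10
Perimeter = 41 + 10 + 41 + 10 = 102.

102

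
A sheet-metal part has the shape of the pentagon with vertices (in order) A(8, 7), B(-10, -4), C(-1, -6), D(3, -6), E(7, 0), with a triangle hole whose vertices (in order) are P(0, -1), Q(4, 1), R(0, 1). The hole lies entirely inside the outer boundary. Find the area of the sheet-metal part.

100.5

Outer boundary:
Apply the shoelace formula: 2A = Σ (x_i·y_{i+1} − x_{i+1}·y_i), indices taken mod 5.
Σ = (38) + (56) + (24) + (42) + (49) = 209
Area = |Σ|/2 = 104.5.
Hole:
Apply the surveyor's formula: 2A = Σ (x_i·y_{i+1} − x_{i+1}·y_i), indices taken mod 3.
P→Q: (0)(1) − (4)(-1) = 4
Q→R: (4)(1) − (0)(1) = 4
R→P: (0)(-1) − (0)(1) = 0
Σ = 8
Area = |Σ|/2 = 4.
Net area = 104.5 − 4 = 100.5.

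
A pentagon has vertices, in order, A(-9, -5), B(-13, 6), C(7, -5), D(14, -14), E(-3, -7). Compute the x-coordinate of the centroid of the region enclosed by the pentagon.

-116/117

Apply the surveyor's formula. First the cross-terms c_i = x_i·y_{i+1} − x_{i+1}·y_i:
  -119, 23, -28, -140, -48  ⇒  2A = -312, A = -156.
Then Σ (x_i + x_{i+1})·c_i = 928, so x̄ = 928 / (6·(-156)) = -116/117.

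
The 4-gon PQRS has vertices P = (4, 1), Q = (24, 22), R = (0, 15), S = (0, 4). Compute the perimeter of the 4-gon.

70

|PQ| = √((20)² + (21)²) = √841 = 29
|QR| = √((-24)² + (-7)²) = √625 = 25
|RS| = √((0)² + (-11)²) = √121 = 11
|SP| = √((4)² + (-3)²) = √25 = 5
Perimeter = 29 + 25 + 11 + 5 = 70.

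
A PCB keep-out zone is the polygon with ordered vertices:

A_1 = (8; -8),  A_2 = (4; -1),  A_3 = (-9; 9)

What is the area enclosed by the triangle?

Apply the shoelace (surveyor's) formula: 2A = Σ (x_i·y_{i+1} − x_{i+1}·y_i), indices taken mod 3.
Σ = (24) + (27) + (0) = 51
Area = |Σ|/2 = 25.5.

25.5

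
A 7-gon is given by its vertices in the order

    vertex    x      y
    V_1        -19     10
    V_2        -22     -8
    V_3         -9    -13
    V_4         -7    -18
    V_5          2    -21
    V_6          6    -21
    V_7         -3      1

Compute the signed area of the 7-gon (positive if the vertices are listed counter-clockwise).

428

Apply the surveyor's formula: 2A = Σ (x_i·y_{i+1} − x_{i+1}·y_i), indices taken mod 7.
V_1→V_2: (-19)(-8) − (-22)(10) = 372
V_2→V_3: (-22)(-13) − (-9)(-8) = 214
V_3→V_4: (-9)(-18) − (-7)(-13) = 71
V_4→V_5: (-7)(-21) − (2)(-18) = 183
V_5→V_6: (2)(-21) − (6)(-21) = 84
V_6→V_7: (6)(1) − (-3)(-21) = -57
V_7→V_1: (-3)(10) − (-19)(1) = -11
Σ = 856
Signed area = Σ/2 = 428 (positive ⇒ counter-clockwise traversal).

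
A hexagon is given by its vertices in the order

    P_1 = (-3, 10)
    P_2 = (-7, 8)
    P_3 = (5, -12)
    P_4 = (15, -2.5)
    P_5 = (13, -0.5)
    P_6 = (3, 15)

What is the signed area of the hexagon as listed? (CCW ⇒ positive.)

Apply the shoelace (surveyor's) formula: 2A = Σ (x_i·y_{i+1} − x_{i+1}·y_i), indices taken mod 6.
Cross-terms: 46, 44, 167.5, 25, 196.5, 75  ⇒  Σ = 554
Signed area = Σ/2 = 277 (positive ⇒ counter-clockwise traversal).

277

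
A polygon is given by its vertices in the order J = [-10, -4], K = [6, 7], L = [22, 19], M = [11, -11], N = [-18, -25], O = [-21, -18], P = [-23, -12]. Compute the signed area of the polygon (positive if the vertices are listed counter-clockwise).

Apply the shoelace (surveyor's) formula: 2A = Σ (x_i·y_{i+1} − x_{i+1}·y_i), indices taken mod 7.
J→K: (-10)(7) − (6)(-4) = -46
K→L: (6)(19) − (22)(7) = -40
L→M: (22)(-11) − (11)(19) = -451
M→N: (11)(-25) − (-18)(-11) = -473
N→O: (-18)(-18) − (-21)(-25) = -201
O→P: (-21)(-12) − (-23)(-18) = -162
P→J: (-23)(-4) − (-10)(-12) = -28
Σ = -1401
Signed area = Σ/2 = -700.5 (negative ⇒ clockwise traversal).

-700.5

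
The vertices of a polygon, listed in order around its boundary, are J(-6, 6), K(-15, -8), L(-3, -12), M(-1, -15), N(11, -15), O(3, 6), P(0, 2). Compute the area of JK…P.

318

Apply the shoelace (surveyor's) formula: 2A = Σ (x_i·y_{i+1} − x_{i+1}·y_i), indices taken mod 7.
J→K: (-6)(-8) − (-15)(6) = 138
K→L: (-15)(-12) − (-3)(-8) = 156
L→M: (-3)(-15) − (-1)(-12) = 33
M→N: (-1)(-15) − (11)(-15) = 180
N→O: (11)(6) − (3)(-15) = 111
O→P: (3)(2) − (0)(6) = 6
P→J: (0)(6) − (-6)(2) = 12
Σ = 636
Area = |Σ|/2 = 318.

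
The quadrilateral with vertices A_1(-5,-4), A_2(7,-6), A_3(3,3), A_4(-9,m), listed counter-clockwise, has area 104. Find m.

The doubled signed area Σ (x_i y_{i+1} − x_{i+1} y_i) is linear in m.
With m=0 it equals 160; the coefficient of m is 8 (from the two edges through A_4).
So 8·m + 160 = 2·104 = 208 ⇒ m = 6.

6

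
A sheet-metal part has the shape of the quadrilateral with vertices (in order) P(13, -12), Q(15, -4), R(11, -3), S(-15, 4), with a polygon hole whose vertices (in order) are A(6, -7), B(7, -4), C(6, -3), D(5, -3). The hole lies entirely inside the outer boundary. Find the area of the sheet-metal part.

123

Outer boundary:
Cross-terms: 128, -1, -1, 128  ⇒  Σ = 254
Area = |Σ|/2 = 127.
Hole:
Cross-terms: 25, 3, -3, -17  ⇒  Σ = 8
Area = |Σ|/2 = 4.
Net area = 127 − 4 = 123.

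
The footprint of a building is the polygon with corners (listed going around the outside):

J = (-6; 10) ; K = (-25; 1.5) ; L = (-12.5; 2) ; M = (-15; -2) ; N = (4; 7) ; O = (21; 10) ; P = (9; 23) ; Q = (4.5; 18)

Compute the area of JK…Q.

332.625

Σ = (241) + (-31.25) + (55) + (-97) + (-107) + (393) + (58.5) + (153) = 665.25
Area = |Σ|/2 = 332.625.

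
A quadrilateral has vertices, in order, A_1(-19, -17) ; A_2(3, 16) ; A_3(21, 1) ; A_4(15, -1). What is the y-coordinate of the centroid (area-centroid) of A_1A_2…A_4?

Apply the shoelace formula. First the cross-terms c_i = x_i·y_{i+1} − x_{i+1}·y_i:
  -253, -333, -36, -274  ⇒  2A = -896, A = -448.
Then Σ (y_i + y_{i+1})·c_i = -476, so ȳ = -476 / (6·(-448)) = 17/96.

17/96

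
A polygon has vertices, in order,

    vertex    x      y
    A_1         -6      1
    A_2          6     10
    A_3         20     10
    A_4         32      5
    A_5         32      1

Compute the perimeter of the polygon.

|A_1A_2| = √((12)² + (9)²) = √225 = 15
|A_2A_3| = √((14)² + (0)²) = √196 = 14
|A_3A_4| = √((12)² + (-5)²) = √169 = 13
|A_4A_5| = √((0)² + (-4)²) = √16 = 4
|A_5A_1| = √((-38)² + (0)²) = √1444 = 38
Perimeter = 15 + 14 + 13 + 4 + 38 = 84.

84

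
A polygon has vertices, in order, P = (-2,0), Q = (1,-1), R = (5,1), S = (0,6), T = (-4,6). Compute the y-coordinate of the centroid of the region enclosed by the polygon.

Apply the shoelace (surveyor's) formula. First the cross-terms c_i = x_i·y_{i+1} − x_{i+1}·y_i:
  2, 6, 30, 24, 12  ⇒  2A = 74, A = 37.
Then Σ (y_i + y_{i+1})·c_i = 568, so ȳ = 568 / (6·37) = 284/111.

284/111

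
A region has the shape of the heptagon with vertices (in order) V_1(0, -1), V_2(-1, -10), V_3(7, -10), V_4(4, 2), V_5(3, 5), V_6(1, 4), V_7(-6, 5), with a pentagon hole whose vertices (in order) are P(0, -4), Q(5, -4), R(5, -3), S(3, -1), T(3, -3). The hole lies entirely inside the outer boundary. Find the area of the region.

Outer boundary:
V_1→V_2: (0)(-10) − (-1)(-1) = -1
V_2→V_3: (-1)(-10) − (7)(-10) = 80
V_3→V_4: (7)(2) − (4)(-10) = 54
V_4→V_5: (4)(5) − (3)(2) = 14
V_5→V_6: (3)(4) − (1)(5) = 7
V_6→V_7: (1)(5) − (-6)(4) = 29
V_7→V_1: (-6)(-1) − (0)(5) = 6
Σ = 189
Area = |Σ|/2 = 94.5.
Hole:
P→Q: (0)(-4) − (5)(-4) = 20
Q→R: (5)(-3) − (5)(-4) = 5
R→S: (5)(-1) − (3)(-3) = 4
S→T: (3)(-3) − (3)(-1) = -6
T→P: (3)(-4) − (0)(-3) = -12
Σ = 11
Area = |Σ|/2 = 5.5.
Net area = 94.5 − 5.5 = 89.

89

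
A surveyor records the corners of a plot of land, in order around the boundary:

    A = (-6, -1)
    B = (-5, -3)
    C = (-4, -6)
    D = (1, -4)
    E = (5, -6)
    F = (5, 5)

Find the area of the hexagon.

Cross-terms: 13, 18, 22, 14, 55, 25  ⇒  Σ = 147
Area = |Σ|/2 = 73.5.

73.5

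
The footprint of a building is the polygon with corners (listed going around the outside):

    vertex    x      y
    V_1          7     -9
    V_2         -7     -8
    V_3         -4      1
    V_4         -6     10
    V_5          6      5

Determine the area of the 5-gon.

185.5

Cross-terms: -119, -39, -34, -90, -89  ⇒  Σ = -371
Area = |Σ|/2 = 185.5.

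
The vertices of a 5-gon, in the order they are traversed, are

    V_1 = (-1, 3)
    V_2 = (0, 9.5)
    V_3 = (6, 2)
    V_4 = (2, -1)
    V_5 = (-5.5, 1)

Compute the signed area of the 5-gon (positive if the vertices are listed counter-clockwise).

Cross-terms: -9.5, -57, -10, -3.5, -15.5  ⇒  Σ = -95.5
Signed area = Σ/2 = -47.75 (negative ⇒ clockwise traversal).

-47.75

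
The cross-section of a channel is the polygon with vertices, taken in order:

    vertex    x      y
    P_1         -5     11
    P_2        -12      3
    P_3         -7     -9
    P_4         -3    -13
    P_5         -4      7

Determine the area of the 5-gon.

114

Σ = (117) + (129) + (64) + (-73) + (-9) = 228
Area = |Σ|/2 = 114.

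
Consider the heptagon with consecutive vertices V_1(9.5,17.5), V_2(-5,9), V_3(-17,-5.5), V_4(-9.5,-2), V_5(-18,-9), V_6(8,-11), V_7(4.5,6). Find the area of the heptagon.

387

V_1→V_2: (9.5)(9) − (-5)(17.5) = 173
V_2→V_3: (-5)(-5.5) − (-17)(9) = 180.5
V_3→V_4: (-17)(-2) − (-9.5)(-5.5) = -18.25
V_4→V_5: (-9.5)(-9) − (-18)(-2) = 49.5
V_5→V_6: (-18)(-11) − (8)(-9) = 270
V_6→V_7: (8)(6) − (4.5)(-11) = 97.5
V_7→V_1: (4.5)(17.5) − (9.5)(6) = 21.75
Σ = 774
Area = |Σ|/2 = 387.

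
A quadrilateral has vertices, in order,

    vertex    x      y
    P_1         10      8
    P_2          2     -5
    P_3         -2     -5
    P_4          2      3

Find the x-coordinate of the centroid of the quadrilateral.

Apply the surveyor's formula. First the cross-terms c_i = x_i·y_{i+1} − x_{i+1}·y_i:
  -66, -20, 4, -14  ⇒  2A = -96, A = -48.
Then Σ (x_i + x_{i+1})·c_i = -960, so x̄ = -960 / (6·(-48)) = 10/3.

10/3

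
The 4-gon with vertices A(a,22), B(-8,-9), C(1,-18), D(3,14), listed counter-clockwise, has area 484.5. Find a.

Write out the shoelace sum; only the two edges meeting at A involve a:
2·Area = [(3·22 − a·14) + (a·(-9) − (-8)·22)] + 221
       = -23·a + 463 = 969
⇒ a = -22.

-22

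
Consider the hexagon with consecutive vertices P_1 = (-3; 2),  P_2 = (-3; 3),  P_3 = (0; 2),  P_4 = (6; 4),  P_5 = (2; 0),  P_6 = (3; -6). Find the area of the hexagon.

Apply the shoelace formula: 2A = Σ (x_i·y_{i+1} − x_{i+1}·y_i), indices taken mod 6.
P_1→P_2: (-3)(3) − (-3)(2) = -3
P_2→P_3: (-3)(2) − (0)(3) = -6
P_3→P_4: (0)(4) − (6)(2) = -12
P_4→P_5: (6)(0) − (2)(4) = -8
P_5→P_6: (2)(-6) − (3)(0) = -12
P_6→P_1: (3)(2) − (-3)(-6) = -12
Σ = -53
Area = |Σ|/2 = 26.5.

26.5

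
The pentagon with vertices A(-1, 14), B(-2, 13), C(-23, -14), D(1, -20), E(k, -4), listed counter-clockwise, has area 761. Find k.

The doubled signed area Σ (x_i y_{i+1} − x_{i+1} y_i) is linear in k.
With k=0 it equals 808; the coefficient of k is 34 (from the two edges through E).
So 34·k + 808 = 2·761 = 1522 ⇒ k = 21.

21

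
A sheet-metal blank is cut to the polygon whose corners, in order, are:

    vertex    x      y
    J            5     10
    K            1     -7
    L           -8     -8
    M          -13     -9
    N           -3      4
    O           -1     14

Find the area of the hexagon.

169

Apply the shoelace formula: 2A = Σ (x_i·y_{i+1} − x_{i+1}·y_i), indices taken mod 6.
J→K: (5)(-7) − (1)(10) = -45
K→L: (1)(-8) − (-8)(-7) = -64
L→M: (-8)(-9) − (-13)(-8) = -32
M→N: (-13)(4) − (-3)(-9) = -79
N→O: (-3)(14) − (-1)(4) = -38
O→J: (-1)(10) − (5)(14) = -80
Σ = -338
Area = |Σ|/2 = 169.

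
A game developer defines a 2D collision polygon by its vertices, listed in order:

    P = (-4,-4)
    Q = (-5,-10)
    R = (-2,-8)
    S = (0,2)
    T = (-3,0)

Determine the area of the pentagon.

27

Σ = (20) + (20) + (-4) + (6) + (12) = 54
Area = |Σ|/2 = 27.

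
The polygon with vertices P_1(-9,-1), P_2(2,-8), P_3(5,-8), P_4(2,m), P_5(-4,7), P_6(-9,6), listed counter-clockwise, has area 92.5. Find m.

The doubled signed area Σ (x_i y_{i+1} − x_{i+1} y_i) is linear in m.
With m=0 it equals 230; the coefficient of m is 9 (from the two edges through P_4).
So 9·m + 230 = 2·92.5 = 185 ⇒ m = -5.

-5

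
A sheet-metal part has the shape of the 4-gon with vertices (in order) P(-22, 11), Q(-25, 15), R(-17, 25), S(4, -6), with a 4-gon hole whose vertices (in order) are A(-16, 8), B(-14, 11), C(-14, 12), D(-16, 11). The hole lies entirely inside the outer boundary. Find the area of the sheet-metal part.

251.5

Outer boundary:
Apply the shoelace (surveyor's) formula: 2A = Σ (x_i·y_{i+1} − x_{i+1}·y_i), indices taken mod 4.
Σ = (-55) + (-370) + (2) + (-88) = -511
Area = |Σ|/2 = 255.5.
Hole:
Σ = (-64) + (-14) + (38) + (48) = 8
Area = |Σ|/2 = 4.
Net area = 255.5 − 4 = 251.5.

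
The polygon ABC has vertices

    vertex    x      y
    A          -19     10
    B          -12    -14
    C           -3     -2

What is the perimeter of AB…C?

60

|AB| = √((7)² + (-24)²) = √625 = 25
|BC| = √((9)² + (12)²) = √225 = 15
|CA| = √((-16)² + (12)²) = √400 = 20
Perimeter = 25 + 15 + 20 = 60.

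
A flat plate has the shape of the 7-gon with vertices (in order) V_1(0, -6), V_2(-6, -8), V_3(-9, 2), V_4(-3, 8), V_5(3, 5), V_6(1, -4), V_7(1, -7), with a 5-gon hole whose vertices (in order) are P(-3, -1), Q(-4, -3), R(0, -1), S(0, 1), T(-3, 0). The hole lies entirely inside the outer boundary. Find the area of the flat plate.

118

Outer boundary:
Σ = (-36) + (-84) + (-66) + (-39) + (-17) + (-3) + (-6) = -251
Area = |Σ|/2 = 125.5.
Hole:
Apply the shoelace (surveyor's) formula: 2A = Σ (x_i·y_{i+1} − x_{i+1}·y_i), indices taken mod 5.
Σ = (5) + (4) + (0) + (3) + (3) = 15
Area = |Σ|/2 = 7.5.
Net area = 125.5 − 7.5 = 118.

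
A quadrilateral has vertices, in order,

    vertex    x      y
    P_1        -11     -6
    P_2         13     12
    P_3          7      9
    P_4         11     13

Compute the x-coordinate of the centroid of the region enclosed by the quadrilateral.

17/6

Apply Gauss's area formula. First the cross-terms c_i = x_i·y_{i+1} − x_{i+1}·y_i:
  -54, 33, -8, 77  ⇒  2A = 48, A = 24.
Then Σ (x_i + x_{i+1})·c_i = 408, so x̄ = 408 / (6·24) = 17/6.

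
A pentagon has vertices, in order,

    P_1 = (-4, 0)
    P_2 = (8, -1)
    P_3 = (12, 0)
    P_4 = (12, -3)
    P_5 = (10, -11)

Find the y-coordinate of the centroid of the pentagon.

-334/83

Apply Gauss's area formula. First the cross-terms c_i = x_i·y_{i+1} − x_{i+1}·y_i:
  4, 12, -36, -102, -44  ⇒  2A = -166, A = -83.
Then Σ (y_i + y_{i+1})·c_i = 2004, so ȳ = 2004 / (6·(-83)) = -334/83.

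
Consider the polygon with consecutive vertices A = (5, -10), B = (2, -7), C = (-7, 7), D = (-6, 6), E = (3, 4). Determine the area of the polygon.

71

Cross-terms: -15, -35, 0, -42, -50  ⇒  Σ = -142
Area = |Σ|/2 = 71.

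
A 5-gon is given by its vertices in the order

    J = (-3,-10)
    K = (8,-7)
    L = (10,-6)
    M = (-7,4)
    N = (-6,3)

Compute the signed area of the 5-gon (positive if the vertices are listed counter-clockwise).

96.5

Apply the shoelace formula: 2A = Σ (x_i·y_{i+1} − x_{i+1}·y_i), indices taken mod 5.
Cross-terms: 101, 22, -2, 3, 69  ⇒  Σ = 193
Signed area = Σ/2 = 96.5 (positive ⇒ counter-clockwise traversal).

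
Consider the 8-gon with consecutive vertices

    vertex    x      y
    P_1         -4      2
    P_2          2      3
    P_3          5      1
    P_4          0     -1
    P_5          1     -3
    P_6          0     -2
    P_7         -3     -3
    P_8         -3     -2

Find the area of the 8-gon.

Apply the shoelace (surveyor's) formula: 2A = Σ (x_i·y_{i+1} − x_{i+1}·y_i), indices taken mod 8.
Σ = (-16) + (-13) + (-5) + (1) + (-2) + (-6) + (-3) + (-14) = -58
Area = |Σ|/2 = 29.

29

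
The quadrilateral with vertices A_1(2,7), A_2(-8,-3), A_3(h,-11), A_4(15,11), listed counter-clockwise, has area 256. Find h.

9

The doubled signed area Σ (x_i y_{i+1} − x_{i+1} y_i) is linear in h.
With h=0 it equals 386; the coefficient of h is 14 (from the two edges through A_3).
So 14·h + 386 = 2·256 = 512 ⇒ h = 9.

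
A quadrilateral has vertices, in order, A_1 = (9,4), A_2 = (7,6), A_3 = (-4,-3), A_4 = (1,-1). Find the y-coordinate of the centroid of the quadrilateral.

Apply the surveyor's formula. First the cross-terms c_i = x_i·y_{i+1} − x_{i+1}·y_i:
  26, 3, 7, 13  ⇒  2A = 49, A = 24.5.
Then Σ (y_i + y_{i+1})·c_i = 280, so ȳ = 280 / (6·24.5) = 40/21.

40/21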